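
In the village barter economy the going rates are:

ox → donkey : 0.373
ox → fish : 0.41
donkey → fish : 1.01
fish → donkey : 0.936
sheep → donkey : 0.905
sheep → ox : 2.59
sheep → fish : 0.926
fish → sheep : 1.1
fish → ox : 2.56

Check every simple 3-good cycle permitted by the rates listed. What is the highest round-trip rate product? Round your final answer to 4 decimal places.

1.1681

sheep→ox→fish→sheep: 2.59 × 0.41 × 1.1 = 1.16809
donkey→fish→sheep→donkey: 1.01 × 1.1 × 0.905 = 1.00546
donkey→fish→ox→donkey: 1.01 × 2.56 × 0.373 = 0.96443
Maximum is sheep→ox→fish→sheep at 1.1681; arbitrage exists.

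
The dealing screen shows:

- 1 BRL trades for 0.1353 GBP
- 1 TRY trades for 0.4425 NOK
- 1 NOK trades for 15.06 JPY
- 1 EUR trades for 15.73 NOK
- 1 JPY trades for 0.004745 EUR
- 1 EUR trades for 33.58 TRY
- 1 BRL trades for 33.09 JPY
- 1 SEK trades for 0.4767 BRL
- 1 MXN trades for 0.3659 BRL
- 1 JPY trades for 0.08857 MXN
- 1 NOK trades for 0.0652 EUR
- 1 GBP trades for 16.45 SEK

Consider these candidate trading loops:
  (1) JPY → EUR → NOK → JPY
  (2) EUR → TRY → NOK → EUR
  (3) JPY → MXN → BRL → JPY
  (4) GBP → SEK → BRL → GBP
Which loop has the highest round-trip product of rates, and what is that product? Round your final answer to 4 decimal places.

1.1241

(1) 0.004745 × 15.73 × 15.06 = 1.12406
(2) 33.58 × 0.4425 × 0.0652 = 0.96882
(3) 0.08857 × 0.3659 × 33.09 = 1.07237
(4) 16.45 × 0.4767 × 0.1353 = 1.06098
Highest is cycle (1) at 1.1241 (>1, arbitrage).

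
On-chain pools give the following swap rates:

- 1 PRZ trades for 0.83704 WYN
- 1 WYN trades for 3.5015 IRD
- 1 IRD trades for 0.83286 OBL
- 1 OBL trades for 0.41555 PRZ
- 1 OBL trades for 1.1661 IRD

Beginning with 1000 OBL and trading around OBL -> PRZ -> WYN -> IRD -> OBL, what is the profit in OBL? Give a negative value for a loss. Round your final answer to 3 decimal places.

14.368

1000 OBL × 0.41555 = 415.55 PRZ
415.55 PRZ × 0.83704 = 347.831972 WYN
347.831972 WYN × 3.5015 = 1217.933649958 IRD
1217.933649958 IRD × 0.83286 = 1014.36821970401988 OBL
Net change: 1014.36821970401988 − 1000 = 14.36821970401988 OBL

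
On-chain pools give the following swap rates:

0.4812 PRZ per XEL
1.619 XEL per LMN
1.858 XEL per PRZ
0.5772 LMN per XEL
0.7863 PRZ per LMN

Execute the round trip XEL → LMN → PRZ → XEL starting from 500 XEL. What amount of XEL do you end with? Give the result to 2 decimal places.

500 XEL × 0.5772 = 288.6 LMN
288.6 LMN × 0.7863 = 226.92618 PRZ
226.92618 PRZ × 1.858 = 421.62884244 XEL

421.63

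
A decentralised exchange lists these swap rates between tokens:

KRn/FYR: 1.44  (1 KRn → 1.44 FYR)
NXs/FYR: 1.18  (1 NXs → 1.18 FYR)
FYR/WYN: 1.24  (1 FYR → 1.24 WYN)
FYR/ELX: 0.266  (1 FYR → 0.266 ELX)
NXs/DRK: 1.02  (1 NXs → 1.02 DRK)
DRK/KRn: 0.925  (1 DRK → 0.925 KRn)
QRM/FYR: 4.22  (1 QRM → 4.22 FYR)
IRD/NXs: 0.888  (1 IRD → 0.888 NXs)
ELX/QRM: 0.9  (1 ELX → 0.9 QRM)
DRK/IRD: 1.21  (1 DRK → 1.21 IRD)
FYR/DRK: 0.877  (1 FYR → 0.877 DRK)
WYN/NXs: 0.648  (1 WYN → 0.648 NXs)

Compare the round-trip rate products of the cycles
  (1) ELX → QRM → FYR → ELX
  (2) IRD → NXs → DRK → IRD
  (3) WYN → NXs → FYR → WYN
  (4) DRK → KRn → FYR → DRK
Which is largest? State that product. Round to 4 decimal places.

(1) 0.9 × 4.22 × 0.266 = 1.01027
(2) 0.888 × 1.02 × 1.21 = 1.09597
(3) 0.648 × 1.18 × 1.24 = 0.94815
(4) 0.925 × 1.44 × 0.877 = 1.16816
Highest is cycle (4) at 1.1682 (>1, arbitrage).

1.1682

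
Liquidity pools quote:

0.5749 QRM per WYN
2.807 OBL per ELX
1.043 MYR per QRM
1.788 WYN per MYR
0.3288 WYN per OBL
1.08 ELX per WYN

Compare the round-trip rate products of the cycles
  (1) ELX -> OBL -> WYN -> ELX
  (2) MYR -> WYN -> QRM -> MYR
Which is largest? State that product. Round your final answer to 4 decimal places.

1.0721

(1) 2.807 × 0.3288 × 1.08 = 0.99678
(2) 1.788 × 0.5749 × 1.043 = 1.07212
Highest is cycle (2) at 1.0721 (>1, arbitrage).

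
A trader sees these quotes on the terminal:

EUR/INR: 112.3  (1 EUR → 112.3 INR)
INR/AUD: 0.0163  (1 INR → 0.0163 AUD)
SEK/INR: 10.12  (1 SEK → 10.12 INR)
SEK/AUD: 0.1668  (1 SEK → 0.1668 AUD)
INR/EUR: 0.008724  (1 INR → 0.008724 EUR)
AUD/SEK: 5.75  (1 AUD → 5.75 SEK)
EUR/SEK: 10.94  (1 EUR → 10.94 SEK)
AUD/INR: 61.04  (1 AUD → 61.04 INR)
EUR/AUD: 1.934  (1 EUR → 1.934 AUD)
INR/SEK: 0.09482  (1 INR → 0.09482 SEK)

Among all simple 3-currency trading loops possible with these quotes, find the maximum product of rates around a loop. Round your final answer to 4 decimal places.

AUD→INR→EUR→AUD: 61.04 × 0.008724 × 1.934 = 1.02988
INR→EUR→SEK→INR: 0.008724 × 10.94 × 10.12 = 0.96586
AUD→INR→SEK→AUD: 61.04 × 0.09482 × 0.1668 = 0.96541
AUD→SEK→INR→AUD: 5.75 × 10.12 × 0.0163 = 0.94850
Maximum is AUD→INR→EUR→AUD at 1.0299; arbitrage exists.

1.0299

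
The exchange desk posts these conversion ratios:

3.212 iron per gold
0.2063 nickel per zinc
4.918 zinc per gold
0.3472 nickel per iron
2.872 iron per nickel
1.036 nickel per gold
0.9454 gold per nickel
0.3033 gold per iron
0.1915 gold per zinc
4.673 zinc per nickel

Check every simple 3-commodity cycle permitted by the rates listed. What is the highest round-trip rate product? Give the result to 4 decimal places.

1.0543

iron→nickel→gold→iron: 0.3472 × 0.9454 × 3.212 = 1.05432
nickel→gold→zinc→nickel: 0.9454 × 4.918 × 0.2063 = 0.95919
nickel→zinc→gold→nickel: 4.673 × 0.1915 × 1.036 = 0.92710
iron→gold→nickel→iron: 0.3033 × 1.036 × 2.872 = 0.90244
Maximum is iron→nickel→gold→iron at 1.0543; arbitrage exists.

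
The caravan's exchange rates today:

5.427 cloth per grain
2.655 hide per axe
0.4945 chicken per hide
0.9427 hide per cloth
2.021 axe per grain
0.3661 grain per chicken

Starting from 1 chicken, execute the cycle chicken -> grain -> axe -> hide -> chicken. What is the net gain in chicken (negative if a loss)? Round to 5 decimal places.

1 chicken × 0.3661 = 0.3661 grain
0.3661 grain × 2.021 = 0.7398881 axe
0.7398881 axe × 2.655 = 1.9644029055 hide
1.9644029055 hide × 0.4945 = 0.97139723676975 chicken
Net change: 0.97139723676975 − 1 = -0.02860276323025 chicken

-0.02860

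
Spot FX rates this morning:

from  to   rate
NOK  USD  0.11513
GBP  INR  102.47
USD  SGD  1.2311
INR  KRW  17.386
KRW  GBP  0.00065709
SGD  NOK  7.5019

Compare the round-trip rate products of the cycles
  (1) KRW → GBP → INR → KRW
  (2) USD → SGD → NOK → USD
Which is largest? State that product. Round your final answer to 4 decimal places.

1.1706

(1) 0.00065709 × 102.47 × 17.386 = 1.17063
(2) 1.2311 × 7.5019 × 0.11513 = 1.06329
Highest is cycle (1) at 1.1706 (>1, arbitrage).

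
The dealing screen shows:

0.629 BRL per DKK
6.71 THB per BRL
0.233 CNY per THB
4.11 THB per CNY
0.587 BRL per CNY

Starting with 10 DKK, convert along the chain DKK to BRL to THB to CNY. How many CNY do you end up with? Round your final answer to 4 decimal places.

10 DKK × 0.629 = 6.29 BRL
6.29 BRL × 6.71 = 42.2059 THB
42.2059 THB × 0.233 = 9.8339747 CNY

9.8340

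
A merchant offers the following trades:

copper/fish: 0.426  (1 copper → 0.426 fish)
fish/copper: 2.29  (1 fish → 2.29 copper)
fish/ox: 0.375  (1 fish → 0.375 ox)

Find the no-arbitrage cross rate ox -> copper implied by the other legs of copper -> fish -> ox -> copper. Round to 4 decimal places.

Known legs of the cycle: 0.426 × 0.375 = 0.15975
For no arbitrage the full-cycle product must be 1, so the missing rate is 1 / 0.15975 ≈ 6.259781.

6.2598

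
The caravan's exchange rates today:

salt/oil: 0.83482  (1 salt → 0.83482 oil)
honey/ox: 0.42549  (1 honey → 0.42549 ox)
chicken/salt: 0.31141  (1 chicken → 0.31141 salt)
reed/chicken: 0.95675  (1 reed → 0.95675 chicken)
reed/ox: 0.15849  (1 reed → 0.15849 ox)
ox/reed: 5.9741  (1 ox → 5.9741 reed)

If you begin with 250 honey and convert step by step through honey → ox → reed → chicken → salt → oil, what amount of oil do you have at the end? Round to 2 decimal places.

158.06

250 honey × 0.42549 = 106.3725 ox
106.3725 ox × 5.9741 = 635.47995225 reed
635.47995225 reed × 0.95675 = 607.9954443151875 chicken
607.9954443151875 chicken × 0.31141 = 189.335861314192539375 salt
189.335861314192539375 salt × 0.83482 = 158.0613637423142157210375 oil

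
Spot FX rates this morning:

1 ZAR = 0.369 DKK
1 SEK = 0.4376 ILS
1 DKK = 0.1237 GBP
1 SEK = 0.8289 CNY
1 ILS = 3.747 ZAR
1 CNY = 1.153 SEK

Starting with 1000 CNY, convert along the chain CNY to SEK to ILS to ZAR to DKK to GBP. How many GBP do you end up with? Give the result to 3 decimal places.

1000 CNY × 1.153 = 1153 SEK
1153 SEK × 0.4376 = 504.5528 ILS
504.5528 ILS × 3.747 = 1890.5593416 ZAR
1890.5593416 ZAR × 0.369 = 697.6163970504 DKK
697.6163970504 DKK × 0.1237 = 86.29514831513448 GBP

86.295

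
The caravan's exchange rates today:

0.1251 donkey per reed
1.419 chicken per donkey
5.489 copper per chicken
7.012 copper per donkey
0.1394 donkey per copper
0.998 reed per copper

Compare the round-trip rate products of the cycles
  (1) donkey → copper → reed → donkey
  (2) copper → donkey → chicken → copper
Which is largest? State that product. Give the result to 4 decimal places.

1.0858

(1) 7.012 × 0.998 × 0.1251 = 0.87545
(2) 0.1394 × 1.419 × 5.489 = 1.08577
Highest is cycle (2) at 1.0858 (>1, arbitrage).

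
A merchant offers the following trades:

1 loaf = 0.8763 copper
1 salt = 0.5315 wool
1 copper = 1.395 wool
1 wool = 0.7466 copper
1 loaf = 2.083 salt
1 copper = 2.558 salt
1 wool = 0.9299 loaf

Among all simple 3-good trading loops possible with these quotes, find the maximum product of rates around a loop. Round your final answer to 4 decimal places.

1.1367

wool→loaf→copper→wool: 0.9299 × 0.8763 × 1.395 = 1.13675
wool→loaf→salt→wool: 0.9299 × 2.083 × 0.5315 = 1.02951
wool→copper→salt→wool: 0.7466 × 2.558 × 0.5315 = 1.01506
Maximum is wool→loaf→copper→wool at 1.1367; arbitrage exists.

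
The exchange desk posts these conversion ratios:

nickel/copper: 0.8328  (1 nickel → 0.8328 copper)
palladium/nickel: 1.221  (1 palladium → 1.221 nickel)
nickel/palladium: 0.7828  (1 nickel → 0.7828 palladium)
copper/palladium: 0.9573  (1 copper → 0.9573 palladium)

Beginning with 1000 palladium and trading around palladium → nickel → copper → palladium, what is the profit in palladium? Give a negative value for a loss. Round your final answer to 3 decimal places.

-26.571

1000 palladium × 1.221 = 1221 nickel
1221 nickel × 0.8328 = 1016.8488 copper
1016.8488 copper × 0.9573 = 973.42935624 palladium
Net change: 973.42935624 − 1000 = -26.57064376 palladium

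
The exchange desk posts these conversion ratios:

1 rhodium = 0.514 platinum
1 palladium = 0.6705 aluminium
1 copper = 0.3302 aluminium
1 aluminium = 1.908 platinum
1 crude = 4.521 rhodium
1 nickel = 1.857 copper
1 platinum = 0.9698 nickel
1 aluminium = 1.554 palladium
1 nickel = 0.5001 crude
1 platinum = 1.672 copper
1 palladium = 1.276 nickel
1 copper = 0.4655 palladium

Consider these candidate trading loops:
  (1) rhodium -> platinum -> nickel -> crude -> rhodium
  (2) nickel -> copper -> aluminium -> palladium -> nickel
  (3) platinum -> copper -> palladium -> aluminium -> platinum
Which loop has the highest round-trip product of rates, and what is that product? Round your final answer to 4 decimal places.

1.2159

(1) 0.514 × 0.9698 × 0.5001 × 4.521 = 1.12703
(2) 1.857 × 0.3302 × 1.554 × 1.276 = 1.21588
(3) 1.672 × 0.4655 × 0.6705 × 1.908 = 0.99571
Highest is cycle (2) at 1.2159 (>1, arbitrage).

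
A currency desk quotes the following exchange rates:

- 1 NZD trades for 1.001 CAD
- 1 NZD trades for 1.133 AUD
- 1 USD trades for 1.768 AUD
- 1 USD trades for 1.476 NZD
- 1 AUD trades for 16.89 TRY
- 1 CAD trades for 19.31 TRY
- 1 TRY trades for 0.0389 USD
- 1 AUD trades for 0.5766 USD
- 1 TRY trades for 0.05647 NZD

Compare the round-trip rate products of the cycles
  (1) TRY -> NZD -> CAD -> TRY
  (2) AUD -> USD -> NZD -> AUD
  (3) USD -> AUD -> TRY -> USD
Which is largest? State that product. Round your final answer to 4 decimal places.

1.1616

(1) 0.05647 × 1.001 × 19.31 = 1.09153
(2) 0.5766 × 1.476 × 1.133 = 0.96425
(3) 1.768 × 16.89 × 0.0389 = 1.16161
Highest is cycle (3) at 1.1616 (>1, arbitrage).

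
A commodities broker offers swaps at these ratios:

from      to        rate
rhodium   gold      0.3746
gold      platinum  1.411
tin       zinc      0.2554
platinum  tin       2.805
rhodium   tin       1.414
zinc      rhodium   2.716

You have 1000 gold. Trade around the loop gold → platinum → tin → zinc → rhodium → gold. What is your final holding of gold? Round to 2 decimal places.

1000 gold × 1.411 = 1411 platinum
1411 platinum × 2.805 = 3957.855 tin
3957.855 tin × 0.2554 = 1010.836167 zinc
1010.836167 zinc × 2.716 = 2745.431029572 rhodium
2745.431029572 rhodium × 0.3746 = 1028.4384636776712 gold

1028.44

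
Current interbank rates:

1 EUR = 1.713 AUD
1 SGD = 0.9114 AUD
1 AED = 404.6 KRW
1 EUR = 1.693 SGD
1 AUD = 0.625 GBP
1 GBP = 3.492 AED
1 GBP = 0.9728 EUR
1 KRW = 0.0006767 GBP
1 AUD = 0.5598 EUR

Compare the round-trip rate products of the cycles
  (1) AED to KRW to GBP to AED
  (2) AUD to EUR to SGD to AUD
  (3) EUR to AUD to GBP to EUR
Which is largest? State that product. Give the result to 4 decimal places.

1.0415

(1) 404.6 × 0.0006767 × 3.492 = 0.95608
(2) 0.5598 × 1.693 × 0.9114 = 0.86377
(3) 1.713 × 0.625 × 0.9728 = 1.04150
Highest is cycle (3) at 1.0415 (>1, arbitrage).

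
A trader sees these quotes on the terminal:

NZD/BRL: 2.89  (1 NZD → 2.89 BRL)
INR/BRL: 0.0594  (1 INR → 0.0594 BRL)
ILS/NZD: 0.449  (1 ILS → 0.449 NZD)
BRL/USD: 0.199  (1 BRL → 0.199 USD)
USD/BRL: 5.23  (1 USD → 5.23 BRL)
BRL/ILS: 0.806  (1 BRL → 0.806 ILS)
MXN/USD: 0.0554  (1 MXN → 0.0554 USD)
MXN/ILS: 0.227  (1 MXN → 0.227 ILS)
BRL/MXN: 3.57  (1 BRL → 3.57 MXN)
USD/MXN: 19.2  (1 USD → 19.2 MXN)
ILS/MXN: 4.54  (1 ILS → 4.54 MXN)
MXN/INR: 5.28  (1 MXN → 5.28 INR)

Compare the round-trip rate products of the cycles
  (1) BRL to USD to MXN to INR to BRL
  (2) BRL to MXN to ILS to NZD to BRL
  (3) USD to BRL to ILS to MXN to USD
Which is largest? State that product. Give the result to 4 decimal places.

(1) 0.199 × 19.2 × 5.28 × 0.0594 = 1.19833
(2) 3.57 × 0.227 × 0.449 × 2.89 = 1.05157
(3) 5.23 × 0.806 × 4.54 × 0.0554 = 1.06024
Highest is cycle (1) at 1.1983 (>1, arbitrage).

1.1983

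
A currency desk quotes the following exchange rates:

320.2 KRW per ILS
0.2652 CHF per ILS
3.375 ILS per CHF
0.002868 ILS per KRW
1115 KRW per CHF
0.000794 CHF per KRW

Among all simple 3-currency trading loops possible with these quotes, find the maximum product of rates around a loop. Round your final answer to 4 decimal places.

CHF→ILS→KRW→CHF: 3.375 × 320.2 × 0.000794 = 0.85806
CHF→KRW→ILS→CHF: 1115 × 0.002868 × 0.2652 = 0.84806
Maximum is CHF→ILS→KRW→CHF at 0.8581; no arbitrage — every cycle loses value.

0.8581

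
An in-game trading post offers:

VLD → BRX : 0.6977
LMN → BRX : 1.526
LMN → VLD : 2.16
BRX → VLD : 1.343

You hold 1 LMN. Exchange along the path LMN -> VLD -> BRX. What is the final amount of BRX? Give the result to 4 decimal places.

1 LMN × 2.16 = 2.16 VLD
2.16 VLD × 0.6977 = 1.507032 BRX

1.5070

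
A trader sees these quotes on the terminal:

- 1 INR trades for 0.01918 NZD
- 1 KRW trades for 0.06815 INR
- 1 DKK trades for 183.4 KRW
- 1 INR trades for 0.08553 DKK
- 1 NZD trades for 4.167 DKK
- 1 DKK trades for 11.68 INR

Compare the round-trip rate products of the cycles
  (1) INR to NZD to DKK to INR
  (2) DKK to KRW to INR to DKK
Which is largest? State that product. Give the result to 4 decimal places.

1.0690

(1) 0.01918 × 4.167 × 11.68 = 0.93350
(2) 183.4 × 0.06815 × 0.08553 = 1.06901
Highest is cycle (2) at 1.0690 (>1, arbitrage).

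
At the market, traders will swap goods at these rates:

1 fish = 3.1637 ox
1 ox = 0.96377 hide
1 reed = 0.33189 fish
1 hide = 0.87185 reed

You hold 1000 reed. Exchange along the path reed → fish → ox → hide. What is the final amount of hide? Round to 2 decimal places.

1000 reed × 0.33189 = 331.89 fish
331.89 fish × 3.1637 = 1050.000393 ox
1050.000393 ox × 0.96377 = 1011.95887876161 hide

1011.96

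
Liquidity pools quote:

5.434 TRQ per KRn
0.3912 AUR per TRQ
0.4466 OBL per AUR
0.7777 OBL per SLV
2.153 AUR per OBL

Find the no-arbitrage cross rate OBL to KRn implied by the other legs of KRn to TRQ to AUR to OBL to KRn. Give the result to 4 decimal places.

1.0533

Known legs of the cycle: 5.434 × 0.3912 × 0.4466 = 0.94937370528
For no arbitrage the full-cycle product must be 1, so the missing rate is 1 / 0.94937370528 ≈ 1.053326.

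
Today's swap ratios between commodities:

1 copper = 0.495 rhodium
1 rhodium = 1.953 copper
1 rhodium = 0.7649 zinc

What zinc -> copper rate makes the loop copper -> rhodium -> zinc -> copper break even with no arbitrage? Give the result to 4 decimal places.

Known legs of the cycle: 0.495 × 0.7649 = 0.3786255
For no arbitrage the full-cycle product must be 1, so the missing rate is 1 / 0.3786255 ≈ 2.641132.

2.6411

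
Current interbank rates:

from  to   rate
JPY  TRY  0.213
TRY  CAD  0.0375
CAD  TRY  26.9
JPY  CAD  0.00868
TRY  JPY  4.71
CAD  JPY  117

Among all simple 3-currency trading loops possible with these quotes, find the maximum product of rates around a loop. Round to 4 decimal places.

CAD→TRY→JPY→CAD: 26.9 × 4.71 × 0.00868 = 1.09975
CAD→JPY→TRY→CAD: 117 × 0.213 × 0.0375 = 0.93454
Maximum is CAD→TRY→JPY→CAD at 1.0997; arbitrage exists.

1.0997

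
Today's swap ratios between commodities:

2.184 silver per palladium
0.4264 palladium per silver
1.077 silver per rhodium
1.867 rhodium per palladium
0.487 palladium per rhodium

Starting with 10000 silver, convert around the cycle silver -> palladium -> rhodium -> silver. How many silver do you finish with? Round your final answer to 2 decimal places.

10000 silver × 0.4264 = 4264 palladium
4264 palladium × 1.867 = 7960.888 rhodium
7960.888 rhodium × 1.077 = 8573.876376 silver

8573.88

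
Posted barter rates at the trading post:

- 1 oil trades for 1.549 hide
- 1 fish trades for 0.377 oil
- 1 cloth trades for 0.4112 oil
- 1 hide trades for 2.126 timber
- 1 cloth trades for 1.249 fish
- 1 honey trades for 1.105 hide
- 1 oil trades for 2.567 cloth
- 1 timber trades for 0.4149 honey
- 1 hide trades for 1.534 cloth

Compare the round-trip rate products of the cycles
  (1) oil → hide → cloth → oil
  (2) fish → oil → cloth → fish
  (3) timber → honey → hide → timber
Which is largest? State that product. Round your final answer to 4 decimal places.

(1) 1.549 × 1.534 × 0.4112 = 0.97708
(2) 0.377 × 2.567 × 1.249 = 1.20873
(3) 0.4149 × 1.105 × 2.126 = 0.97470
Highest is cycle (2) at 1.2087 (>1, arbitrage).

1.2087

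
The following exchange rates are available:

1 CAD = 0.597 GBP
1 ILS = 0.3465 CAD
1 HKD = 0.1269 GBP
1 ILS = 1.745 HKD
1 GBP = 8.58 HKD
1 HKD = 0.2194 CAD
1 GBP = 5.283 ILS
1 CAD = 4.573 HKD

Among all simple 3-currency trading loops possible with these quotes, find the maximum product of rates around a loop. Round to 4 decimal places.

1.1699

GBP→ILS→HKD→GBP: 5.283 × 1.745 × 0.1269 = 1.16987
CAD→GBP→HKD→CAD: 0.597 × 8.58 × 0.2194 = 1.12382
CAD→GBP→ILS→CAD: 0.597 × 5.283 × 0.3465 = 1.09284
Maximum is GBP→ILS→HKD→GBP at 1.1699; arbitrage exists.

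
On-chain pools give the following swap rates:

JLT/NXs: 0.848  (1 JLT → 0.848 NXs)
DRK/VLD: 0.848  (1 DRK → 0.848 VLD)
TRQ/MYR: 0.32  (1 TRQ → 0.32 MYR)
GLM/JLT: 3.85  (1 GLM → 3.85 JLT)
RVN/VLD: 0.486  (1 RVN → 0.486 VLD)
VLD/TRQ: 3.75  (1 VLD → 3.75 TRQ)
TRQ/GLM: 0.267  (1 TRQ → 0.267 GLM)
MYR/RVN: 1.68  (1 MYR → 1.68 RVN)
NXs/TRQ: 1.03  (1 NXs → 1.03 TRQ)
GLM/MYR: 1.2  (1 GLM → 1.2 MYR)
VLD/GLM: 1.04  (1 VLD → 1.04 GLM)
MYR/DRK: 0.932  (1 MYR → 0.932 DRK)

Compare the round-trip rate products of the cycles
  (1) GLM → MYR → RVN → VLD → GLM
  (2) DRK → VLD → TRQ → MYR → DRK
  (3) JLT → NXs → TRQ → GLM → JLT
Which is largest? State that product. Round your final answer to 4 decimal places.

1.0190

(1) 1.2 × 1.68 × 0.486 × 1.04 = 1.01897
(2) 0.848 × 3.75 × 0.32 × 0.932 = 0.94840
(3) 0.848 × 1.03 × 0.267 × 3.85 = 0.89785
Highest is cycle (1) at 1.0190 (>1, arbitrage).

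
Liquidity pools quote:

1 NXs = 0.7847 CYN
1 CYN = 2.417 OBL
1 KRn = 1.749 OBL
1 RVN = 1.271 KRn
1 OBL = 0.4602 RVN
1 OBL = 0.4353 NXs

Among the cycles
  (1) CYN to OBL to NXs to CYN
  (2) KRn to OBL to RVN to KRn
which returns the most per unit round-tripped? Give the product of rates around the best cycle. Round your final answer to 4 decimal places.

1.0230

(1) 2.417 × 0.4353 × 0.7847 = 0.82560
(2) 1.749 × 0.4602 × 1.271 = 1.02301
Highest is cycle (2) at 1.0230 (>1, arbitrage).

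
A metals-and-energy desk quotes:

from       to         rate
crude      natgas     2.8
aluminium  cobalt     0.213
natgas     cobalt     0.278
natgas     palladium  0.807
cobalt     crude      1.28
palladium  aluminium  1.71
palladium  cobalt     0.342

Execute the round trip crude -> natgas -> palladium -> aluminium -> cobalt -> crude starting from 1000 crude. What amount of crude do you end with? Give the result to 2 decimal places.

1053.46

1000 crude × 2.8 = 2800 natgas
2800 natgas × 0.807 = 2259.6 palladium
2259.6 palladium × 1.71 = 3863.916 aluminium
3863.916 aluminium × 0.213 = 823.014108 cobalt
823.014108 cobalt × 1.28 = 1053.45805824 crude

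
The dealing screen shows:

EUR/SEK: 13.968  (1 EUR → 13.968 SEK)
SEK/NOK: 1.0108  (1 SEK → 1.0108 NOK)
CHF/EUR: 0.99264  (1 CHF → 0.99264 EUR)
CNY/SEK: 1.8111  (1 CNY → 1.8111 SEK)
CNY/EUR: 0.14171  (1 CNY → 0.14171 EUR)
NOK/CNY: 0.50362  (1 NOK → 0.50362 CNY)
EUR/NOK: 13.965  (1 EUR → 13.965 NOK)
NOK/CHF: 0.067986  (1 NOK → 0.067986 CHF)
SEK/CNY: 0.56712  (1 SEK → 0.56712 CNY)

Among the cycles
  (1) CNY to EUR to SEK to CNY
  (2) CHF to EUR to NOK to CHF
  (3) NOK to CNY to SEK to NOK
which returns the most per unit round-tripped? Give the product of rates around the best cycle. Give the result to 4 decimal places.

1.1226

(1) 0.14171 × 13.968 × 0.56712 = 1.12256
(2) 0.99264 × 13.965 × 0.067986 = 0.94244
(3) 0.50362 × 1.8111 × 1.0108 = 0.92196
Highest is cycle (1) at 1.1226 (>1, arbitrage).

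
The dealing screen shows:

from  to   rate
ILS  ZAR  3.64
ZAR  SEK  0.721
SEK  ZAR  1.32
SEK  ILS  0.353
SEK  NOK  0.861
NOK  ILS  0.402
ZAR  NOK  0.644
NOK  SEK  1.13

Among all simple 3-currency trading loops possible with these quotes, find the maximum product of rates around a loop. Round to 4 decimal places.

0.9606

SEK→ZAR→NOK→SEK: 1.32 × 0.644 × 1.13 = 0.96059
ZAR→NOK→ILS→ZAR: 0.644 × 0.402 × 3.64 = 0.94235
SEK→ILS→ZAR→SEK: 0.353 × 3.64 × 0.721 = 0.92643
Maximum is SEK→ZAR→NOK→SEK at 0.9606; no arbitrage — every cycle loses value.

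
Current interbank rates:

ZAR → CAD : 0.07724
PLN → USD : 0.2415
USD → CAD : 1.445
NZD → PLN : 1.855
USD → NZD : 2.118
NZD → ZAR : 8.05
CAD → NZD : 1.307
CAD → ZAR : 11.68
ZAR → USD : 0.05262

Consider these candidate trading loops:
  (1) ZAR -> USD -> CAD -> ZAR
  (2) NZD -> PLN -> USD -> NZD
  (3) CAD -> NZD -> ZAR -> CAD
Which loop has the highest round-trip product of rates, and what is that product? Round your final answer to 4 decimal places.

(1) 0.05262 × 1.445 × 11.68 = 0.88810
(2) 1.855 × 0.2415 × 2.118 = 0.94883
(3) 1.307 × 8.05 × 0.07724 = 0.81267
Highest is cycle (2) at 0.9488 (≤1, no arbitrage).

0.9488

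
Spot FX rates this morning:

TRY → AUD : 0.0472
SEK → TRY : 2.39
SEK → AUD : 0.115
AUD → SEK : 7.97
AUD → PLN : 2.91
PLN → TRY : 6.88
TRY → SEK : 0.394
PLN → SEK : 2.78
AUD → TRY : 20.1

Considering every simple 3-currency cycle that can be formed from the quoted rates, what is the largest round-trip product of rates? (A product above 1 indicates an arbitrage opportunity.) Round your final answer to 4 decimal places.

AUD→PLN→TRY→AUD: 2.91 × 6.88 × 0.0472 = 0.94498
AUD→PLN→SEK→AUD: 2.91 × 2.78 × 0.115 = 0.93033
AUD→TRY→SEK→AUD: 20.1 × 0.394 × 0.115 = 0.91073
AUD→SEK→TRY→AUD: 7.97 × 2.39 × 0.0472 = 0.89908
Maximum is AUD→PLN→TRY→AUD at 0.9450; no arbitrage — every cycle loses value.

0.9450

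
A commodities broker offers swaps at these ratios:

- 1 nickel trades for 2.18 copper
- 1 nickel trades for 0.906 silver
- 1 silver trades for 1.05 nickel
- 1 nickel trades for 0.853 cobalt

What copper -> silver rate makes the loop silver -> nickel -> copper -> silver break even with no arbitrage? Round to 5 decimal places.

Known legs of the cycle: 1.05 × 2.18 = 2.289
For no arbitrage the full-cycle product must be 1, so the missing rate is 1 / 2.289 ≈ 0.4368720.

0.43687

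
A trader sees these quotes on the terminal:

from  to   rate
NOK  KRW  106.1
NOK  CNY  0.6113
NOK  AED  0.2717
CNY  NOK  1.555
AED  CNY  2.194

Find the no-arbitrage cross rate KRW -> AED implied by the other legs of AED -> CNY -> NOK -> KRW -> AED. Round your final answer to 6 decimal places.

0.002763

Known legs of the cycle: 2.194 × 1.555 × 106.1 = 361.978187
For no arbitrage the full-cycle product must be 1, so the missing rate is 1 / 361.978187 ≈ 0.00276260.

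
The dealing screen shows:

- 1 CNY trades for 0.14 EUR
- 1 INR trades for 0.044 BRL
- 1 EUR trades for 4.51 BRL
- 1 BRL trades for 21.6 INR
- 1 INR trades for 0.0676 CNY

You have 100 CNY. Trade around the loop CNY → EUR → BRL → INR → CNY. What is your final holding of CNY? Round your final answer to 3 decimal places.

100 CNY × 0.14 = 14 EUR
14 EUR × 4.51 = 63.14 BRL
63.14 BRL × 21.6 = 1363.824 INR
1363.824 INR × 0.0676 = 92.1945024 CNY

92.195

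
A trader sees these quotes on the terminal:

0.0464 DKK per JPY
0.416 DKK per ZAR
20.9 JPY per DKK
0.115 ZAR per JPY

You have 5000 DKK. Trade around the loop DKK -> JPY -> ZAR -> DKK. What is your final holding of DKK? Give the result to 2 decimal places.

4999.28

5000 DKK × 20.9 = 104500 JPY
104500 JPY × 0.115 = 12017.5 ZAR
12017.5 ZAR × 0.416 = 4999.28 DKK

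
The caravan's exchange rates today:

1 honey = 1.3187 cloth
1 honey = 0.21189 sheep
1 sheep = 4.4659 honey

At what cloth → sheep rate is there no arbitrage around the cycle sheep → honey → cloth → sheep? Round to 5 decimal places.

0.16980

Known legs of the cycle: 4.4659 × 1.3187 = 5.88918233
For no arbitrage the full-cycle product must be 1, so the missing rate is 1 / 5.88918233 ≈ 0.1698029.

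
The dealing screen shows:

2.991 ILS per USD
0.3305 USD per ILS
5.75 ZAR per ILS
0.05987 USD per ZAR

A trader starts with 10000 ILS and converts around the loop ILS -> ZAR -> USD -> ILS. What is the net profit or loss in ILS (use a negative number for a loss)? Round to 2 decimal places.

296.59

10000 ILS × 5.75 = 57500 ZAR
57500 ZAR × 0.05987 = 3442.525 USD
3442.525 USD × 2.991 = 10296.592275 ILS
Net change: 10296.592275 − 10000 = 296.592275 ILS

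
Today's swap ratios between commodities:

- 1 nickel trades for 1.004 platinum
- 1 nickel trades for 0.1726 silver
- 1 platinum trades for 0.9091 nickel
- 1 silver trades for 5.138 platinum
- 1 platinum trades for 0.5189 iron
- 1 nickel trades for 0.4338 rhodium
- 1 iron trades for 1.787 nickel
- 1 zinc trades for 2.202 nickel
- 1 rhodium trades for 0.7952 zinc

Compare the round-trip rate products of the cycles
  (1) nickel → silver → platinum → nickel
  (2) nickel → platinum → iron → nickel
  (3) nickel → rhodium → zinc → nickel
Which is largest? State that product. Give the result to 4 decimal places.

(1) 0.1726 × 5.138 × 0.9091 = 0.80621
(2) 1.004 × 0.5189 × 1.787 = 0.93098
(3) 0.4338 × 0.7952 × 2.202 = 0.75960
Highest is cycle (2) at 0.9310 (≤1, no arbitrage).

0.9310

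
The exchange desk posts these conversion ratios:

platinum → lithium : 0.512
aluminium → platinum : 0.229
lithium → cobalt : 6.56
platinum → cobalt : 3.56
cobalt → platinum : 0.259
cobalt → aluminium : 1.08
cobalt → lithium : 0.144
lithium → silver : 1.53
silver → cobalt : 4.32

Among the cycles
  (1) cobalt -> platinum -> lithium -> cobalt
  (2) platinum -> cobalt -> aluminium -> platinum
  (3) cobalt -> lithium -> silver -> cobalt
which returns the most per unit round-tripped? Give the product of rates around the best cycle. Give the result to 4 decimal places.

0.9518

(1) 0.259 × 0.512 × 6.56 = 0.86991
(2) 3.56 × 1.08 × 0.229 = 0.88046
(3) 0.144 × 1.53 × 4.32 = 0.95178
Highest is cycle (3) at 0.9518 (≤1, no arbitrage).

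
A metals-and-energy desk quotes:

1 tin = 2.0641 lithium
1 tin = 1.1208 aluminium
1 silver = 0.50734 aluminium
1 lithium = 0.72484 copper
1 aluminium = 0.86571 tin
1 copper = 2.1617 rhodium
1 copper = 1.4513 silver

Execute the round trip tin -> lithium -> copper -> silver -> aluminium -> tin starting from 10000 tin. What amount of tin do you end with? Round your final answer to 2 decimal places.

9536.78

10000 tin × 2.0641 = 20641 lithium
20641 lithium × 0.72484 = 14961.42244 copper
14961.42244 copper × 1.4513 = 21713.512387172 silver
21713.512387172 silver × 0.50734 = 11016.13337450784248 aluminium
11016.13337450784248 aluminium × 0.86571 = 9536.7768236451843133608 tin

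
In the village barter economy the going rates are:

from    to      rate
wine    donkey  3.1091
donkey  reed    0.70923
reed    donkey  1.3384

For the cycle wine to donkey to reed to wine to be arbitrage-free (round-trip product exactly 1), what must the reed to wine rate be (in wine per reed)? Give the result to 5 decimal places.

0.45350

Known legs of the cycle: 3.1091 × 0.70923 = 2.205066993
For no arbitrage the full-cycle product must be 1, so the missing rate is 1 / 2.205066993 ≈ 0.4535010.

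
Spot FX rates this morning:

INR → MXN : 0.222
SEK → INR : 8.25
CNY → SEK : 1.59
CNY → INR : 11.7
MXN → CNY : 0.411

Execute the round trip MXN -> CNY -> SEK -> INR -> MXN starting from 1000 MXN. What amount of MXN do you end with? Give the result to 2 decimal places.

1196.87

1000 MXN × 0.411 = 411 CNY
411 CNY × 1.59 = 653.49 SEK
653.49 SEK × 8.25 = 5391.2925 INR
5391.2925 INR × 0.222 = 1196.866935 MXN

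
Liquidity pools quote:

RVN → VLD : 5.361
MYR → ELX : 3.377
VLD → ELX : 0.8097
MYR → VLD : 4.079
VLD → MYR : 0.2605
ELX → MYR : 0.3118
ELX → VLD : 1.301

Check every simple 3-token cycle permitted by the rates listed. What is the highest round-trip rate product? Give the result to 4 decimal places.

1.1445

MYR→ELX→VLD→MYR: 3.377 × 1.301 × 0.2605 = 1.14450
MYR→VLD→ELX→MYR: 4.079 × 0.8097 × 0.3118 = 1.02980
Maximum is MYR→ELX→VLD→MYR at 1.1445; arbitrage exists.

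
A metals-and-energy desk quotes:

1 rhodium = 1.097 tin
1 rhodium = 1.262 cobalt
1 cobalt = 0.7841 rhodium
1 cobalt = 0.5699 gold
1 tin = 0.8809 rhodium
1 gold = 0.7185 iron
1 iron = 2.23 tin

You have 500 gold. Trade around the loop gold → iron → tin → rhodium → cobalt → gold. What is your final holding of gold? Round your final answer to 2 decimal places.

500 gold × 0.7185 = 359.25 iron
359.25 iron × 2.23 = 801.1275 tin
801.1275 tin × 0.8809 = 705.71321475 rhodium
705.71321475 rhodium × 1.262 = 890.6100770145 cobalt
890.6100770145 cobalt × 0.5699 = 507.55868289056355 gold

507.56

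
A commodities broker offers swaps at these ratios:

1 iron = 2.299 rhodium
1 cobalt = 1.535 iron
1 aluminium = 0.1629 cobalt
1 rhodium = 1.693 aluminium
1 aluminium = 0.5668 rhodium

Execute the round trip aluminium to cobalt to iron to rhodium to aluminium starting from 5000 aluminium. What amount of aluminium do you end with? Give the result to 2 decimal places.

4866.26

5000 aluminium × 0.1629 = 814.5 cobalt
814.5 cobalt × 1.535 = 1250.2575 iron
1250.2575 iron × 2.299 = 2874.3419925 rhodium
2874.3419925 rhodium × 1.693 = 4866.2609933025 aluminium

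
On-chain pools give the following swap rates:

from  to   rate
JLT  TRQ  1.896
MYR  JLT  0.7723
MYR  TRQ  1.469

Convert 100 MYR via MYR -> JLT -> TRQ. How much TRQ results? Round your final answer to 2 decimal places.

146.43

100 MYR × 0.7723 = 77.23 JLT
77.23 JLT × 1.896 = 146.42808 TRQ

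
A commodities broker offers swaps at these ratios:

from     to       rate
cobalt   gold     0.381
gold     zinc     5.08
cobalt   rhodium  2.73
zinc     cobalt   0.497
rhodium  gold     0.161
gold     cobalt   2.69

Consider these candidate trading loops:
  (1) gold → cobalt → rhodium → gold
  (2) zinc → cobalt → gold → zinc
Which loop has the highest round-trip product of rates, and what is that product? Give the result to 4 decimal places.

1.1823

(1) 2.69 × 2.73 × 0.161 = 1.18234
(2) 0.497 × 0.381 × 5.08 = 0.96193
Highest is cycle (1) at 1.1823 (>1, arbitrage).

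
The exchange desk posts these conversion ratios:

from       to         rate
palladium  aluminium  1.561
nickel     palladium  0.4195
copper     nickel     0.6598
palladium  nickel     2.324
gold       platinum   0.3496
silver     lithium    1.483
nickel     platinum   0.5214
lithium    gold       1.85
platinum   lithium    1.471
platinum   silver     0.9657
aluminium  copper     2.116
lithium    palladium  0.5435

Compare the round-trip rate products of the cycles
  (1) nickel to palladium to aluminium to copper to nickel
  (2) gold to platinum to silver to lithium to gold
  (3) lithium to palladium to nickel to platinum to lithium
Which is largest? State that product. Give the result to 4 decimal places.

0.9688

(1) 0.4195 × 1.561 × 2.116 × 0.6598 = 0.91425
(2) 0.3496 × 0.9657 × 1.483 × 1.85 = 0.92625
(3) 0.5435 × 2.324 × 0.5214 × 1.471 = 0.96877
Highest is cycle (3) at 0.9688 (≤1, no arbitrage).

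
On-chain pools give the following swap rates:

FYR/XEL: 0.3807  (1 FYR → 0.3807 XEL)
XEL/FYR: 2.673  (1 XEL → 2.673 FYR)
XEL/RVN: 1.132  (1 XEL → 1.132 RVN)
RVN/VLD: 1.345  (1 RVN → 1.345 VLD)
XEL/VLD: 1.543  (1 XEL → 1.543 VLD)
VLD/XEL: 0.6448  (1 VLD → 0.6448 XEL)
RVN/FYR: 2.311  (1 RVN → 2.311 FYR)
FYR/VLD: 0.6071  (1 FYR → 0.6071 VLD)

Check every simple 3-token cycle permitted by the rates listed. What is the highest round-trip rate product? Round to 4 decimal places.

1.0464

FYR→VLD→XEL→FYR: 0.6071 × 0.6448 × 2.673 = 1.04637
FYR→XEL→RVN→FYR: 0.3807 × 1.132 × 2.311 = 0.99593
XEL→RVN→VLD→XEL: 1.132 × 1.345 × 0.6448 = 0.98173
Maximum is FYR→VLD→XEL→FYR at 1.0464; arbitrage exists.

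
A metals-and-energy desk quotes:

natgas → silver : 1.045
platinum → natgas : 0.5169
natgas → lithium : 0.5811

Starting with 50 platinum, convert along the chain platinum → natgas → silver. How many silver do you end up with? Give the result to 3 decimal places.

50 platinum × 0.5169 = 25.845 natgas
25.845 natgas × 1.045 = 27.008025 silver

27.008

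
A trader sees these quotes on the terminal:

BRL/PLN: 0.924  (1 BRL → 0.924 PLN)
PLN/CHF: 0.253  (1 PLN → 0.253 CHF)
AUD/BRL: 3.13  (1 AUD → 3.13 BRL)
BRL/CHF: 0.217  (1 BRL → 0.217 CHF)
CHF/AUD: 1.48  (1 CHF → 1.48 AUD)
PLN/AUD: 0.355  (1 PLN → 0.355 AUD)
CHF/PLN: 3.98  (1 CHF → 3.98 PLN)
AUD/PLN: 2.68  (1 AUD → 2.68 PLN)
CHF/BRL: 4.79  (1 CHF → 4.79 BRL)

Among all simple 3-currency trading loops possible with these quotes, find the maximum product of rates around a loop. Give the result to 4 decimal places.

1.1198

PLN→CHF→BRL→PLN: 0.253 × 4.79 × 0.924 = 1.11977
AUD→BRL→PLN→AUD: 3.13 × 0.924 × 0.355 = 1.02670
AUD→BRL→CHF→AUD: 3.13 × 0.217 × 1.48 = 1.00523
AUD→PLN→CHF→AUD: 2.68 × 0.253 × 1.48 = 1.00350
Maximum is PLN→CHF→BRL→PLN at 1.1198; arbitrage exists.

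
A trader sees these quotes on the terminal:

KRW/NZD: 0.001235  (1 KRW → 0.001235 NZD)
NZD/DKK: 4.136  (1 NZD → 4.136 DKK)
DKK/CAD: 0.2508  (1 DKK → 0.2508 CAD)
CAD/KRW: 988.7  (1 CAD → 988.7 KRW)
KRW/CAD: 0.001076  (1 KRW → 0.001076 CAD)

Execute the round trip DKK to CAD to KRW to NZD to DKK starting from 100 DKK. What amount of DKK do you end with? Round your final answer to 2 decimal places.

126.66

100 DKK × 0.2508 = 25.08 CAD
25.08 CAD × 988.7 = 24796.596 KRW
24796.596 KRW × 0.001235 = 30.62379606 NZD
30.62379606 NZD × 4.136 = 126.66002050416 DKK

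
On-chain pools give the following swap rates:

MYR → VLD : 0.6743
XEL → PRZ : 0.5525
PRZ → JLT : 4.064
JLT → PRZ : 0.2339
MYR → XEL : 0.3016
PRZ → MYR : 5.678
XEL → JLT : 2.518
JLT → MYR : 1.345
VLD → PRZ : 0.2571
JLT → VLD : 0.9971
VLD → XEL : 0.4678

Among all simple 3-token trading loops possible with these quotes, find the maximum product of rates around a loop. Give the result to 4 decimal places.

VLD→XEL→JLT→VLD: 0.4678 × 2.518 × 0.9971 = 1.17450
VLD→PRZ→JLT→VLD: 0.2571 × 4.064 × 0.9971 = 1.04182
MYR→XEL→JLT→MYR: 0.3016 × 2.518 × 1.345 = 1.02143
MYR→VLD→PRZ→MYR: 0.6743 × 0.2571 × 5.678 = 0.98435
MYR→XEL→PRZ→MYR: 0.3016 × 0.5525 × 5.678 = 0.94615
Maximum is VLD→XEL→JLT→VLD at 1.1745; arbitrage exists.

1.1745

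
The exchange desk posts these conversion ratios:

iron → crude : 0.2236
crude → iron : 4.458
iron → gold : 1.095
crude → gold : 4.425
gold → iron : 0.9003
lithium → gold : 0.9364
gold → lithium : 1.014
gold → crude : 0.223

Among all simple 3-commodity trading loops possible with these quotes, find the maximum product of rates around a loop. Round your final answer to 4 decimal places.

1.0886

iron→gold→crude→iron: 1.095 × 0.223 × 4.458 = 1.08858
iron→crude→gold→iron: 0.2236 × 4.425 × 0.9003 = 0.89078
Maximum is iron→gold→crude→iron at 1.0886; arbitrage exists.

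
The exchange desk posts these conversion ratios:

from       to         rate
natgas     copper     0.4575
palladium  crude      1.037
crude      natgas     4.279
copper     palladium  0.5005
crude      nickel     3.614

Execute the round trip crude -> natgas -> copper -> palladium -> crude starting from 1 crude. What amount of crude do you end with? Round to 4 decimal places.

1 crude × 4.279 = 4.279 natgas
4.279 natgas × 0.4575 = 1.9576425 copper
1.9576425 copper × 0.5005 = 0.97980007125 palladium
0.97980007125 palladium × 1.037 = 1.01605267388625 crude

1.0161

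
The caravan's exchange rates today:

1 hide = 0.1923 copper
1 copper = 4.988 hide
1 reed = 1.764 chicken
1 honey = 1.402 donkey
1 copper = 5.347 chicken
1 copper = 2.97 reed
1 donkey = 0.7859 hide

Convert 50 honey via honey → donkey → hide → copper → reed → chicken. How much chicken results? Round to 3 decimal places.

55.503

50 honey × 1.402 = 70.1 donkey
70.1 donkey × 0.7859 = 55.09159 hide
55.09159 hide × 0.1923 = 10.594112757 copper
10.594112757 copper × 2.97 = 31.46451488829 reed
31.46451488829 reed × 1.764 = 55.50340426294356 chicken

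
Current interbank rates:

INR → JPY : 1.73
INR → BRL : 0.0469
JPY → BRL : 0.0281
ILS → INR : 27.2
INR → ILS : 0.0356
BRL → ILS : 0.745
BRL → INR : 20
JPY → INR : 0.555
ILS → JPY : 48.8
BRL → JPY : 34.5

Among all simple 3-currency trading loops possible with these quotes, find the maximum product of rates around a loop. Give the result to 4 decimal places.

1.0216

JPY→BRL→ILS→JPY: 0.0281 × 0.745 × 48.8 = 1.02160
JPY→BRL→INR→JPY: 0.0281 × 20 × 1.73 = 0.97226
JPY→INR→ILS→JPY: 0.555 × 0.0356 × 48.8 = 0.96419
INR→BRL→ILS→INR: 0.0469 × 0.745 × 27.2 = 0.95038
JPY→INR→BRL→JPY: 0.555 × 0.0469 × 34.5 = 0.89802
Maximum is JPY→BRL→ILS→JPY at 1.0216; arbitrage exists.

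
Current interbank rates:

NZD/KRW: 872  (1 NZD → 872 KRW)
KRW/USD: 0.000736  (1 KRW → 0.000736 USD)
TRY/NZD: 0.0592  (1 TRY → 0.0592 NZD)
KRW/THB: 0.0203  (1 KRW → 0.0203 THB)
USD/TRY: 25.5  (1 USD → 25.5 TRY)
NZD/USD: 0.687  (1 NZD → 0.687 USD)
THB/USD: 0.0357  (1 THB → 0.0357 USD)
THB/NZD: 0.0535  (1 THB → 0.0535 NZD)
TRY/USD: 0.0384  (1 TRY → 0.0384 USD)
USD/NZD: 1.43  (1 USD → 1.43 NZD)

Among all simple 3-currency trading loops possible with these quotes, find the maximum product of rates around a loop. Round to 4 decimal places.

NZD→USD→TRY→NZD: 0.687 × 25.5 × 0.0592 = 1.03710
KRW→THB→NZD→KRW: 0.0203 × 0.0535 × 872 = 0.94704
KRW→USD→NZD→KRW: 0.000736 × 1.43 × 872 = 0.91776
Maximum is NZD→USD→TRY→NZD at 1.0371; arbitrage exists.

1.0371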